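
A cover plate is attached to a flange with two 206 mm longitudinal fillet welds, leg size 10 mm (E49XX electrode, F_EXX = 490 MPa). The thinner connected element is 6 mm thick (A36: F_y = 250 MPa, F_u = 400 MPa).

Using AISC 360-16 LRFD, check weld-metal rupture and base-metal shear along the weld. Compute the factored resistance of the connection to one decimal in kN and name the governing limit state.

Weld metal: throat = 0.707×10 = 7.07 mm, L = 2×206 = 412 mm. φR_n = 0.75 × 0.6 × 490 × 7.07 × 412 = 642.3 kN.
Base metal shear (6 mm plate): yield φR_n = 1.0×0.6×250×6×412 = 370.8 kN; rupture φR_n = 0.75×0.6×400×6×412 = 445.0 kN; take 370.8 kN (yield).
Governing: min(642.3, 370.8) = 370.8 kN → base-metal shear.

370.8 kN (base-metal shear governs)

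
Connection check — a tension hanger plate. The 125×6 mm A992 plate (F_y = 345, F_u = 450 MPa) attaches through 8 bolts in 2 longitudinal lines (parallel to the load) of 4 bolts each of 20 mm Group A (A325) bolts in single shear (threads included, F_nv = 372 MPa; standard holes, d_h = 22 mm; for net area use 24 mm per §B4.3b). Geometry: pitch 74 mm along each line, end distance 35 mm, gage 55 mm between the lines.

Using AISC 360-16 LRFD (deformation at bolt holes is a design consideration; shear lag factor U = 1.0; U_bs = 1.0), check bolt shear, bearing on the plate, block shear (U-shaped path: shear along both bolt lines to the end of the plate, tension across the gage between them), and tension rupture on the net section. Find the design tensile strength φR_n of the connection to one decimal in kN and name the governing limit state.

Bolt shear: A_b = π(20)²/4 = 314.16 mm². φR_n = 0.75 × 372 × 314.16 × 8 × 1 = 701.2 kN.
Bearing (6 mm plate, F_u = 450 MPa): end bolts L_c = 35 − 22/2 = 24, R_n = min(1.2×24×6×450, 2.4×20×6×450) = 77.76 kN/bolt; interior L_c = 74 − 22 = 52, R_n = 129.6 kN/bolt. φR_n = 0.75 × (2×77.76 + 6×129.6) = 699.8 kN.
Block shear: shear path 2×[35+3×74] = 2×257 mm, A_gv = 3084, A_nv = 2×(257 − 3.5×24)×6 = 2076 mm²; tension across gage: (55 − 1×24)×6 = 186 mm². R_n = min(0.6×450×2076, 0.6×345×3084) + 1.0×450×186 = min(560.52, 638.39) + 83.7 = 644.22 kN. φR_n = 0.75 × 644.22 = 483.2 kN.
Tension rupture (net): A_n = (125 − 2×24)×6 = 462 mm² (U = 1.0, A_e = A_n). φR_n = 0.75 × 450 × 462 = 155.9 kN.
Governing: min(701.2, 699.8, 483.2, 155.9) = 155.9 kN → net-section rupture.

155.9 kN (net-section rupture governs)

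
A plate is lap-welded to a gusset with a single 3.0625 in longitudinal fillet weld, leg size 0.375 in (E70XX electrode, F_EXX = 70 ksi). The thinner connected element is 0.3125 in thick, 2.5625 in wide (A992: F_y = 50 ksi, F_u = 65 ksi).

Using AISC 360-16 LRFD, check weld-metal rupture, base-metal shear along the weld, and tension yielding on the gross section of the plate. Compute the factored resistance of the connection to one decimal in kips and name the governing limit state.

25.6 kips (weld metal governs)

Weld metal: throat = 0.707×0.375 = 0.26513 in, L = 3.0625 in. φR_n = 0.75 × 0.6 × 70 × 0.26513 × 3.0625 = 25.6 kips.
Base metal shear (0.3125 in plate): yield φR_n = 1.0×0.6×50×0.3125×3.0625 = 28.7 kips; rupture φR_n = 0.75×0.6×65×0.3125×3.0625 = 28.0 kips; take 28.0 kips (rupture).
Tension yield (gross): A_g = 2.5625×0.3125 = 0.80078 in². φR_n = 0.90 × 50 × 0.80078 = 36.0 kips.
Governing: min(25.6, 28.0, 36.0) = 25.6 kips → weld metal.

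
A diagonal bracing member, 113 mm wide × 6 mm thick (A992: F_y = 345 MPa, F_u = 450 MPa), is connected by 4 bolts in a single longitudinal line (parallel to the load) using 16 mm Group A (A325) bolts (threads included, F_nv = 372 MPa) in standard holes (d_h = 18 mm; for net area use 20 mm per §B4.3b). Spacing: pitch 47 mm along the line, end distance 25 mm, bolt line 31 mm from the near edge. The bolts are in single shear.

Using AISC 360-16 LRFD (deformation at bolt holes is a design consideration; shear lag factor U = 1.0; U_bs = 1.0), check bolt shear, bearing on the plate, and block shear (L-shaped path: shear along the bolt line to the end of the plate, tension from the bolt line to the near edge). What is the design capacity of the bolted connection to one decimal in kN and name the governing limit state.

Bolt shear: A_b = π(16)²/4 = 201.06 mm². φR_n = 0.75 × 372 × 201.06 × 4 × 1 = 224.4 kN.
Bearing (6 mm plate, F_u = 450 MPa): end bolts L_c = 25 − 18/2 = 16, R_n = min(1.2×16×6×450, 2.4×16×6×450) = 51.84 kN/bolt; interior L_c = 47 − 18 = 29, R_n = 93.96 kN/bolt. φR_n = 0.75 × (1×51.84 + 3×93.96) = 250.3 kN.
Block shear: shear path 1×[25+3×47] = 1×166 mm, A_gv = 996, A_nv = 1×(166 − 3.5×20)×6 = 576 mm²; tension to near edge: (31 − 0.5×20)×6 = 126 mm². R_n = min(0.6×450×576, 0.6×345×996) + 1.0×450×126 = min(155.52, 206.17) + 56.7 = 212.22 kN. φR_n = 0.75 × 212.22 = 159.2 kN.
Governing: min(224.4, 250.3, 159.2) = 159.2 kN → block shear.

159.2 kN (block shear governs)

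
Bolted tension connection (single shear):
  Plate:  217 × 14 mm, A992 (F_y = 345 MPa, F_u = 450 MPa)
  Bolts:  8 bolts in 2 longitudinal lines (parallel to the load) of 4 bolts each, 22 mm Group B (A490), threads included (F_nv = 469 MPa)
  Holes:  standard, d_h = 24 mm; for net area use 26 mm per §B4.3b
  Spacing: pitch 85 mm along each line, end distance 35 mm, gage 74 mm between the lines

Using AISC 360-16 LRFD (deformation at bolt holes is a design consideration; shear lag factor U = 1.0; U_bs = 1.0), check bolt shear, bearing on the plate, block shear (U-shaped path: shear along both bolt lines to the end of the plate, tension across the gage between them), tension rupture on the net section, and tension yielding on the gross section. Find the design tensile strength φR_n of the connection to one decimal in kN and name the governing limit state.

779.6 kN (net-section rupture governs)

Bolt shear: A_b = π(22)²/4 = 380.13 mm². φR_n = 0.75 × 469 × 380.13 × 8 × 1 = 1069.7 kN.
Bearing (14 mm plate, F_u = 450 MPa): end bolts L_c = 35 − 24/2 = 23, R_n = min(1.2×23×14×450, 2.4×22×14×450) = 173.88 kN/bolt; interior L_c = 85 − 24 = 61, R_n = 332.64 kN/bolt. φR_n = 0.75 × (2×173.88 + 6×332.64) = 1757.7 kN.
Block shear: shear path 2×[35+3×85] = 2×290 mm, A_gv = 8120, A_nv = 2×(290 − 3.5×26)×14 = 5572 mm²; tension across gage: (74 − 1×26)×14 = 672 mm². R_n = min(0.6×450×5572, 0.6×345×8120) + 1.0×450×672 = min(1504.4, 1680.8) + 302.4 = 1806.8 kN. φR_n = 0.75 × 1806.8 = 1355.1 kN.
Tension rupture (net): A_n = (217 − 2×26)×14 = 2310 mm² (U = 1.0, A_e = A_n). φR_n = 0.75 × 450 × 2310 = 779.6 kN.
Tension yield (gross): A_g = 217×14 = 3038 mm². φR_n = 0.90 × 345 × 3038 = 943.3 kN.
Governing: min(1069.7, 1757.7, 1355.1, 779.6, 943.3) = 779.6 kN → net-section rupture.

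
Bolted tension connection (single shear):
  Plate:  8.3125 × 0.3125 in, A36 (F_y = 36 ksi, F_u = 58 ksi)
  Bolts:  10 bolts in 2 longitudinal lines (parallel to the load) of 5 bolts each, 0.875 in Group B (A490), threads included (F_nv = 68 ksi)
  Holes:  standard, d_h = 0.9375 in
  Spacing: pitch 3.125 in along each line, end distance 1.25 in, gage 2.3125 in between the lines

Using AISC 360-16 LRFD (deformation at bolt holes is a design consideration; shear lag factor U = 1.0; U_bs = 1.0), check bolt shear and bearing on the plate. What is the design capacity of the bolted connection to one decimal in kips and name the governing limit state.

Bolt shear: A_b = π(0.875)²/4 = 0.60132 in². φR_n = 0.75 × 68 × 0.60132 × 10 × 1 = 306.7 kips.
Bearing (0.3125 in plate, F_u = 58 ksi): end bolts L_c = 1.25 − 0.9375/2 = 0.78125, R_n = min(1.2×0.78125×0.3125×58, 2.4×0.875×0.3125×58) = 16.992 kips/bolt; interior L_c = 3.125 − 0.9375 = 2.1875, R_n = 38.063 kips/bolt. φR_n = 0.75 × (2×16.992 + 8×38.063) = 253.9 kips.
Governing: min(306.7, 253.9) = 253.9 kips → bearing.

253.9 kips (bearing governs)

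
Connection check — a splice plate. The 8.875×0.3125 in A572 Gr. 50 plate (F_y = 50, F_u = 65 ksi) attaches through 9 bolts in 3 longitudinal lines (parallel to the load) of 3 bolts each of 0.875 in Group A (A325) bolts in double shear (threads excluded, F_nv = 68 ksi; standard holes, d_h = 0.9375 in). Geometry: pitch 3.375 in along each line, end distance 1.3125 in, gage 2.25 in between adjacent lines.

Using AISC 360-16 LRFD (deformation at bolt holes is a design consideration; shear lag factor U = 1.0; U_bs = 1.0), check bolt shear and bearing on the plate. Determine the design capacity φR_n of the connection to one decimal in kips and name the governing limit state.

Bolt shear: A_b = π(0.875)²/4 = 0.60132 in². φR_n = 0.75 × 68 × 0.60132 × 9 × 2 = 552.0 kips.
Bearing (0.3125 in plate, F_u = 65 ksi): end bolts L_c = 1.3125 − 0.9375/2 = 0.84375, R_n = min(1.2×0.84375×0.3125×65, 2.4×0.875×0.3125×65) = 20.566 kips/bolt; interior L_c = 3.375 − 0.9375 = 2.4375, R_n = 42.656 kips/bolt. φR_n = 0.75 × (3×20.566 + 6×42.656) = 238.2 kips.
Governing: min(552.0, 238.2) = 238.2 kips → bearing.

238.2 kips (bearing governs)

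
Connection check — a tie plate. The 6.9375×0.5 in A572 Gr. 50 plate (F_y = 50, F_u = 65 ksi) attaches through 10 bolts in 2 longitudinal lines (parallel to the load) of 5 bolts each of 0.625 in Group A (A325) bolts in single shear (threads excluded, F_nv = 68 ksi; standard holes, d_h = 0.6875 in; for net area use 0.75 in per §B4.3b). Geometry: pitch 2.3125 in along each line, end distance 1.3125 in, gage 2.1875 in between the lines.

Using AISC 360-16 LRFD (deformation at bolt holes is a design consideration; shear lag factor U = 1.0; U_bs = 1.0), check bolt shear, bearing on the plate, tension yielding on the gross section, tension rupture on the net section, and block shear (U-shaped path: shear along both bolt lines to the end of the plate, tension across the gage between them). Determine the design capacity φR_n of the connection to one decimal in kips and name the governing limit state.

132.5 kips (net-section rupture governs)

Bolt shear: A_b = π(0.625)²/4 = 0.3068 in². φR_n = 0.75 × 68 × 0.3068 × 10 × 1 = 156.5 kips.
Bearing (0.5 in plate, F_u = 65 ksi): end bolts L_c = 1.3125 − 0.6875/2 = 0.96875, R_n = min(1.2×0.96875×0.5×65, 2.4×0.625×0.5×65) = 37.781 kips/bolt; interior L_c = 2.3125 − 0.6875 = 1.625, R_n = 48.75 kips/bolt. φR_n = 0.75 × (2×37.781 + 8×48.75) = 349.2 kips.
Tension yield (gross): A_g = 6.9375×0.5 = 3.4688 in². φR_n = 0.90 × 50 × 3.4688 = 156.1 kips.
Tension rupture (net): A_n = (6.9375 − 2×0.75)×0.5 = 2.7188 in² (U = 1.0, A_e = A_n). φR_n = 0.75 × 65 × 2.7188 = 132.5 kips.
Block shear: shear path 2×[1.3125+4×2.3125] = 2×10.5625 in, A_gv = 10.563, A_nv = 2×(10.5625 − 4.5×0.75)×0.5 = 7.1875 in²; tension across gage: (2.1875 − 1×0.75)×0.5 = 0.71875 in². R_n = min(0.6×65×7.1875, 0.6×50×10.563) + 1.0×65×0.71875 = min(280.31, 316.89) + 46.719 = 327.03 kips. φR_n = 0.75 × 327.03 = 245.3 kips.
Governing: min(156.5, 349.2, 156.1, 132.5, 245.3) = 132.5 kips → net-section rupture.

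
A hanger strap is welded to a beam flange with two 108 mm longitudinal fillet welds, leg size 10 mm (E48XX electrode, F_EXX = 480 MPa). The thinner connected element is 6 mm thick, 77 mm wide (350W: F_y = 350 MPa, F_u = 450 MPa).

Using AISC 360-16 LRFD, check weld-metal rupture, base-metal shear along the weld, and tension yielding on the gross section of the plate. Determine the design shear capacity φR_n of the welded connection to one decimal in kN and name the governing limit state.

Weld metal: throat = 0.707×10 = 7.07 mm, L = 2×108 = 216 mm. φR_n = 0.75 × 0.6 × 480 × 7.07 × 216 = 329.9 kN.
Base metal shear (6 mm plate): yield φR_n = 1.0×0.6×350×6×216 = 272.2 kN; rupture φR_n = 0.75×0.6×450×6×216 = 262.4 kN; take 262.4 kN (rupture).
Tension yield (gross): A_g = 77×6 = 462 mm². φR_n = 0.90 × 350 × 462 = 145.5 kN.
Governing: min(329.9, 262.4, 145.5) = 145.5 kN → gross-section yield.

145.5 kN (gross-section yield governs)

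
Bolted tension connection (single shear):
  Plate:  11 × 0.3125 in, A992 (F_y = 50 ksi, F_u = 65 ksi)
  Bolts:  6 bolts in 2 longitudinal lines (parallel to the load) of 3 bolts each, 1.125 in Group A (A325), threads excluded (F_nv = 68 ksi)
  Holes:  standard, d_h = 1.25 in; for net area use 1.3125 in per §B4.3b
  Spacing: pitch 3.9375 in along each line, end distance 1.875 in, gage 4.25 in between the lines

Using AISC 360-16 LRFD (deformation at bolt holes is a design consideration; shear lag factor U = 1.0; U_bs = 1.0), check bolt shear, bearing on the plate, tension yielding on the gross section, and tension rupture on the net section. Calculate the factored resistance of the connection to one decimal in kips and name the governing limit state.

127.6 kips (net-section rupture governs)

Bolt shear: A_b = π(1.125)²/4 = 0.99402 in². φR_n = 0.75 × 68 × 0.99402 × 6 × 1 = 304.2 kips.
Bearing (0.3125 in plate, F_u = 65 ksi): end bolts L_c = 1.875 − 1.25/2 = 1.25, R_n = min(1.2×1.25×0.3125×65, 2.4×1.125×0.3125×65) = 30.469 kips/bolt; interior L_c = 3.9375 − 1.25 = 2.6875, R_n = 54.844 kips/bolt. φR_n = 0.75 × (2×30.469 + 4×54.844) = 210.2 kips.
Tension yield (gross): A_g = 11×0.3125 = 3.4375 in². φR_n = 0.90 × 50 × 3.4375 = 154.7 kips.
Tension rupture (net): A_n = (11 − 2×1.3125)×0.3125 = 2.6172 in² (U = 1.0, A_e = A_n). φR_n = 0.75 × 65 × 2.6172 = 127.6 kips.
Governing: min(304.2, 210.2, 154.7, 127.6) = 127.6 kips → net-section rupture.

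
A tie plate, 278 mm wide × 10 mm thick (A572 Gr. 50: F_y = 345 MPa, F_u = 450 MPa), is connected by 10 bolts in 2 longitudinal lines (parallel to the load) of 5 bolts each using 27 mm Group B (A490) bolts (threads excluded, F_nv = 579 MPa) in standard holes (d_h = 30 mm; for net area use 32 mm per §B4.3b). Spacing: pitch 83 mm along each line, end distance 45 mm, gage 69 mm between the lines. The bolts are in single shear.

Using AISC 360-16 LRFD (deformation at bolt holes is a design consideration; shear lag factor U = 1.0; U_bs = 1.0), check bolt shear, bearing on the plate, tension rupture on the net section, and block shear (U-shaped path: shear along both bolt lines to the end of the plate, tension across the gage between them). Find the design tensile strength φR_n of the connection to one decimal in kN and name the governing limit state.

722.3 kN (net-section rupture governs)

Bolt shear: A_b = π(27)²/4 = 572.56 mm². φR_n = 0.75 × 579 × 572.56 × 10 × 1 = 2486.3 kN.
Bearing (10 mm plate, F_u = 450 MPa): end bolts L_c = 45 − 30/2 = 30, R_n = min(1.2×30×10×450, 2.4×27×10×450) = 162 kN/bolt; interior L_c = 83 − 30 = 53, R_n = 286.2 kN/bolt. φR_n = 0.75 × (2×162 + 8×286.2) = 1960.2 kN.
Tension rupture (net): A_n = (278 − 2×32)×10 = 2140 mm² (U = 1.0, A_e = A_n). φR_n = 0.75 × 450 × 2140 = 722.3 kN.
Block shear: shear path 2×[45+4×83] = 2×377 mm, A_gv = 7540, A_nv = 2×(377 − 4.5×32)×10 = 4660 mm²; tension across gage: (69 − 1×32)×10 = 370 mm². R_n = min(0.6×450×4660, 0.6×345×7540) + 1.0×450×370 = min(1258.2, 1560.8) + 166.5 = 1424.7 kN. φR_n = 0.75 × 1424.7 = 1068.5 kN.
Governing: min(2486.3, 1960.2, 722.3, 1068.5) = 722.3 kN → net-section rupture.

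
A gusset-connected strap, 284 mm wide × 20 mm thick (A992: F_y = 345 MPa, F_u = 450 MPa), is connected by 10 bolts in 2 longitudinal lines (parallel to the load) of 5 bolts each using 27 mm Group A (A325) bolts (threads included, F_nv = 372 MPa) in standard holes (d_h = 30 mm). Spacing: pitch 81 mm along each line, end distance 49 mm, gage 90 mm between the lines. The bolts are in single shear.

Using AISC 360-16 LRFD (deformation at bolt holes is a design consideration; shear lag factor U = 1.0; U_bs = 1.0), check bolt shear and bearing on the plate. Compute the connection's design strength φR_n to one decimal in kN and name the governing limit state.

1597.4 kN (bolt shear governs)

Bolt shear: A_b = π(27)²/4 = 572.56 mm². φR_n = 0.75 × 372 × 572.56 × 10 × 1 = 1597.4 kN.
Bearing (20 mm plate, F_u = 450 MPa): end bolts L_c = 49 − 30/2 = 34, R_n = min(1.2×34×20×450, 2.4×27×20×450) = 367.2 kN/bolt; interior L_c = 81 − 30 = 51, R_n = 550.8 kN/bolt. φR_n = 0.75 × (2×367.2 + 8×550.8) = 3855.6 kN.
Governing: min(1597.4, 3855.6) = 1597.4 kN → bolt shear.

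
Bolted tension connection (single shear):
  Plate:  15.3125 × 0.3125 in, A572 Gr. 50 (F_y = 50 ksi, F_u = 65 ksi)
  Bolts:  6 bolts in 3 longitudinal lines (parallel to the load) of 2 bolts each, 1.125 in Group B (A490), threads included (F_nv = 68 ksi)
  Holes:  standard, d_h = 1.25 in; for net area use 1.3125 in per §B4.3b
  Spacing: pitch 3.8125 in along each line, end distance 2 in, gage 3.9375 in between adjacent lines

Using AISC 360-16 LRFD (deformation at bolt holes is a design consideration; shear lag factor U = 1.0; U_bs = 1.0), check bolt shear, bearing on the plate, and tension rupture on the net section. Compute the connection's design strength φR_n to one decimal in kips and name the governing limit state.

Bolt shear: A_b = π(1.125)²/4 = 0.99402 in². φR_n = 0.75 × 68 × 0.99402 × 6 × 1 = 304.2 kips.
Bearing (0.3125 in plate, F_u = 65 ksi): end bolts L_c = 2 − 1.25/2 = 1.375, R_n = min(1.2×1.375×0.3125×65, 2.4×1.125×0.3125×65) = 33.516 kips/bolt; interior L_c = 3.8125 − 1.25 = 2.5625, R_n = 54.844 kips/bolt. φR_n = 0.75 × (3×33.516 + 3×54.844) = 198.8 kips.
Tension rupture (net): A_n = (15.3125 − 3×1.3125)×0.3125 = 3.5547 in² (U = 1.0, A_e = A_n). φR_n = 0.75 × 65 × 3.5547 = 173.3 kips.
Governing: min(304.2, 198.8, 173.3) = 173.3 kips → net-section rupture.

173.3 kips (net-section rupture governs)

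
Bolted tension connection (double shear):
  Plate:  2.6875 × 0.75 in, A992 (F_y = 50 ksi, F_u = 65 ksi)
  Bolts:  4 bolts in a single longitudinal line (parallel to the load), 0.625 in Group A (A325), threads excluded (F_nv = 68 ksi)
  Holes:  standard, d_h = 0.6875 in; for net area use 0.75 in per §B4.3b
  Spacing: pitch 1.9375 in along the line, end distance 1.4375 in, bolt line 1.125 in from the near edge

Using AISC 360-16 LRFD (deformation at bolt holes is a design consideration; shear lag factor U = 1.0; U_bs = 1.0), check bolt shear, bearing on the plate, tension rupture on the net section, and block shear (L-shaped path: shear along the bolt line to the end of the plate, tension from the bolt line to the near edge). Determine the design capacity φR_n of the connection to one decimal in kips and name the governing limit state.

Bolt shear: A_b = π(0.625)²/4 = 0.3068 in². φR_n = 0.75 × 68 × 0.3068 × 4 × 2 = 125.2 kips.
Bearing (0.75 in plate, F_u = 65 ksi): end bolts L_c = 1.4375 − 0.6875/2 = 1.09375, R_n = min(1.2×1.09375×0.75×65, 2.4×0.625×0.75×65) = 63.984 kips/bolt; interior L_c = 1.9375 − 0.6875 = 1.25, R_n = 73.125 kips/bolt. φR_n = 0.75 × (1×63.984 + 3×73.125) = 212.5 kips.
Tension rupture (net): A_n = (2.6875 − 1×0.75)×0.75 = 1.4531 in² (U = 1.0, A_e = A_n). φR_n = 0.75 × 65 × 1.4531 = 70.8 kips.
Block shear: shear path 1×[1.4375+3×1.9375] = 1×7.25 in, A_gv = 5.4375, A_nv = 1×(7.25 − 3.5×0.75)×0.75 = 3.4688 in²; tension to near edge: (1.125 − 0.5×0.75)×0.75 = 0.5625 in². R_n = min(0.6×65×3.4688, 0.6×50×5.4375) + 1.0×65×0.5625 = min(135.28, 163.13) + 36.563 = 171.84 kips. φR_n = 0.75 × 171.84 = 128.9 kips.
Governing: min(125.2, 212.5, 70.8, 128.9) = 70.8 kips → net-section rupture.

70.8 kips (net-section rupture governs)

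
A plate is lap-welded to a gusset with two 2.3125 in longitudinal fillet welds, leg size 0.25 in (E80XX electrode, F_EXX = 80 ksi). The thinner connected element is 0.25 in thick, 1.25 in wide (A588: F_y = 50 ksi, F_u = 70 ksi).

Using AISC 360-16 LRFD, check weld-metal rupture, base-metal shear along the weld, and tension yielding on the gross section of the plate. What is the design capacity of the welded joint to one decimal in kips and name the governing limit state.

Weld metal: throat = 0.707×0.25 = 0.17675 in, L = 2×2.3125 = 4.625 in. φR_n = 0.75 × 0.6 × 80 × 0.17675 × 4.625 = 29.4 kips.
Base metal shear (0.25 in plate): yield φR_n = 1.0×0.6×50×0.25×4.625 = 34.7 kips; rupture φR_n = 0.75×0.6×70×0.25×4.625 = 36.4 kips; take 34.7 kips (yield).
Tension yield (gross): A_g = 1.25×0.25 = 0.3125 in². φR_n = 0.90 × 50 × 0.3125 = 14.1 kips.
Governing: min(29.4, 34.7, 14.1) = 14.1 kips → gross-section yield.

14.1 kips (gross-section yield governs)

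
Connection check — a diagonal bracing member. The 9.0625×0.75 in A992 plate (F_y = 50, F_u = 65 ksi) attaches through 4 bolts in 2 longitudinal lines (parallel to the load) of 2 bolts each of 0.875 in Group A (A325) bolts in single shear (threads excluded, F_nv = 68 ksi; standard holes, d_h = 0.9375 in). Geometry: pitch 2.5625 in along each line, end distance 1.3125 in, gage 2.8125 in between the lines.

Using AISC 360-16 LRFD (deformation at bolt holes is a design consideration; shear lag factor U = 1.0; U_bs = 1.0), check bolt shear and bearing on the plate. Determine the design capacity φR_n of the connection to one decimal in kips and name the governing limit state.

Bolt shear: A_b = π(0.875)²/4 = 0.60132 in². φR_n = 0.75 × 68 × 0.60132 × 4 × 1 = 122.7 kips.
Bearing (0.75 in plate, F_u = 65 ksi): end bolts L_c = 1.3125 − 0.9375/2 = 0.84375, R_n = min(1.2×0.84375×0.75×65, 2.4×0.875×0.75×65) = 49.359 kips/bolt; interior L_c = 2.5625 − 0.9375 = 1.625, R_n = 95.063 kips/bolt. φR_n = 0.75 × (2×49.359 + 2×95.063) = 216.6 kips.
Governing: min(122.7, 216.6) = 122.7 kips → bolt shear.

122.7 kips (bolt shear governs)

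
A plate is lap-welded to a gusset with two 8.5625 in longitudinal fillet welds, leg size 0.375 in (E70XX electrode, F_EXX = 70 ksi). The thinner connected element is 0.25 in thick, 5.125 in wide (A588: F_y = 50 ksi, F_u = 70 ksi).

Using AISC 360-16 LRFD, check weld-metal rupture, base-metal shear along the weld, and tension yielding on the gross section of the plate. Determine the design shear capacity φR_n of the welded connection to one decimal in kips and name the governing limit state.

Weld metal: throat = 0.707×0.375 = 0.26513 in, L = 2×8.5625 = 17.125 in. φR_n = 0.75 × 0.6 × 70 × 0.26513 × 17.125 = 143.0 kips.
Base metal shear (0.25 in plate): yield φR_n = 1.0×0.6×50×0.25×17.125 = 128.4 kips; rupture φR_n = 0.75×0.6×70×0.25×17.125 = 134.9 kips; take 128.4 kips (yield).
Tension yield (gross): A_g = 5.125×0.25 = 1.2813 in². φR_n = 0.90 × 50 × 1.2813 = 57.7 kips.
Governing: min(143.0, 128.4, 57.7) = 57.7 kips → gross-section yield.

57.7 kips (gross-section yield governs)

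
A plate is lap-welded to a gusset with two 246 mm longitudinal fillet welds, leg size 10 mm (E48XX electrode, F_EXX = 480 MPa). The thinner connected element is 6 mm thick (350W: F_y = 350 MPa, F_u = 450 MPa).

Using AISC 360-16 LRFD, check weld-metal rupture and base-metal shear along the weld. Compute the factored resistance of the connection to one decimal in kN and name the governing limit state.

597.8 kN (base-metal shear governs)

Weld metal: throat = 0.707×10 = 7.07 mm, L = 2×246 = 492 mm. φR_n = 0.75 × 0.6 × 480 × 7.07 × 492 = 751.3 kN.
Base metal shear (6 mm plate): yield φR_n = 1.0×0.6×350×6×492 = 619.9 kN; rupture φR_n = 0.75×0.6×450×6×492 = 597.8 kN; take 597.8 kN (rupture).
Governing: min(751.3, 597.8) = 597.8 kN → base-metal shear.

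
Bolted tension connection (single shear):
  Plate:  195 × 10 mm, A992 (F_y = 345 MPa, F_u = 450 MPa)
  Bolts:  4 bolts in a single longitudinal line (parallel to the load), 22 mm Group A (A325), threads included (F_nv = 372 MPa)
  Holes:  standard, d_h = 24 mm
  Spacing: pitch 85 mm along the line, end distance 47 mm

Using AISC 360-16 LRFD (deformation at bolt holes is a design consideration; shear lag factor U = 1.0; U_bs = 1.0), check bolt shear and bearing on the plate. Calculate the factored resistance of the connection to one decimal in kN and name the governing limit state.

424.2 kN (bolt shear governs)

Bolt shear: A_b = π(22)²/4 = 380.13 mm². φR_n = 0.75 × 372 × 380.13 × 4 × 1 = 424.2 kN.
Bearing (10 mm plate, F_u = 450 MPa): end bolts L_c = 47 − 24/2 = 35, R_n = min(1.2×35×10×450, 2.4×22×10×450) = 189 kN/bolt; interior L_c = 85 − 24 = 61, R_n = 237.6 kN/bolt. φR_n = 0.75 × (1×189 + 3×237.6) = 676.4 kN.
Governing: min(424.2, 676.4) = 424.2 kN → bolt shear.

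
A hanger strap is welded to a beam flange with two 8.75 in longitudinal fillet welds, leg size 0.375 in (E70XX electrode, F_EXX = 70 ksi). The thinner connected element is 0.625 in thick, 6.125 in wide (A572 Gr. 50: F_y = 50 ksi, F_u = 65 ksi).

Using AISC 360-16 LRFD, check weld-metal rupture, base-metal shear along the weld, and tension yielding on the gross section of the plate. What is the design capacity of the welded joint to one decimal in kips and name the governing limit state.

146.2 kips (weld metal governs)

Weld metal: throat = 0.707×0.375 = 0.26513 in, L = 2×8.75 = 17.5 in. φR_n = 0.75 × 0.6 × 70 × 0.26513 × 17.5 = 146.2 kips.
Base metal shear (0.625 in plate): yield φR_n = 1.0×0.6×50×0.625×17.5 = 328.1 kips; rupture φR_n = 0.75×0.6×65×0.625×17.5 = 319.9 kips; take 319.9 kips (rupture).
Tension yield (gross): A_g = 6.125×0.625 = 3.8281 in². φR_n = 0.90 × 50 × 3.8281 = 172.3 kips.
Governing: min(146.2, 319.9, 172.3) = 146.2 kips → weld metal.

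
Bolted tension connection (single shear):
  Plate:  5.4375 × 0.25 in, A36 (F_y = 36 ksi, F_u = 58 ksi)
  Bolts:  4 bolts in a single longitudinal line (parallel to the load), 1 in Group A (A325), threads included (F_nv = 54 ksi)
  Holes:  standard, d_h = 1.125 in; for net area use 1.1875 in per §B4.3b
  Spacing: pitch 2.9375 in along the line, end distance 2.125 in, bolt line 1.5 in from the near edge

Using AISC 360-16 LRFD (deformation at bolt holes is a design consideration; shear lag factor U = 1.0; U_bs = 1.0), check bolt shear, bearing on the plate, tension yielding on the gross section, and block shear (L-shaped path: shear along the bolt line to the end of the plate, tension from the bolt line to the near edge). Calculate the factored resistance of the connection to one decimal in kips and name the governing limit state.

44.0 kips (gross-section yield governs)

Bolt shear: A_b = π(1)²/4 = 0.7854 in². φR_n = 0.75 × 54 × 0.7854 × 4 × 1 = 127.2 kips.
Bearing (0.25 in plate, F_u = 58 ksi): end bolts L_c = 2.125 − 1.125/2 = 1.5625, R_n = min(1.2×1.5625×0.25×58, 2.4×1×0.25×58) = 27.188 kips/bolt; interior L_c = 2.9375 − 1.125 = 1.8125, R_n = 31.538 kips/bolt. φR_n = 0.75 × (1×27.188 + 3×31.538) = 91.4 kips.
Tension yield (gross): A_g = 5.4375×0.25 = 1.3594 in². φR_n = 0.90 × 36 × 1.3594 = 44.0 kips.
Block shear: shear path 1×[2.125+3×2.9375] = 1×10.9375 in, A_gv = 2.7344, A_nv = 1×(10.9375 − 3.5×1.1875)×0.25 = 1.6953 in²; tension to near edge: (1.5 − 0.5×1.1875)×0.25 = 0.22656 in². R_n = min(0.6×58×1.6953, 0.6×36×2.7344) + 1.0×58×0.22656 = min(58.996, 59.063) + 13.14 = 72.136 kips. φR_n = 0.75 × 72.136 = 54.1 kips.
Governing: min(127.2, 91.4, 44.0, 54.1) = 44.0 kips → gross-section yield.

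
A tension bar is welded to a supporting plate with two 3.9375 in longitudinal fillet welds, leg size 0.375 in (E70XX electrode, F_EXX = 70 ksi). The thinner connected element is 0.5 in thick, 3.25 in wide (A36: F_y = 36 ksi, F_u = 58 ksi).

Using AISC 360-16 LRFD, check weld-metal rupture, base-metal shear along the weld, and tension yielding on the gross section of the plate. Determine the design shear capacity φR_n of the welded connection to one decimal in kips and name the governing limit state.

52.7 kips (gross-section yield governs)

Weld metal: throat = 0.707×0.375 = 0.26513 in, L = 2×3.9375 = 7.875 in. φR_n = 0.75 × 0.6 × 70 × 0.26513 × 7.875 = 65.8 kips.
Base metal shear (0.5 in plate): yield φR_n = 1.0×0.6×36×0.5×7.875 = 85.1 kips; rupture φR_n = 0.75×0.6×58×0.5×7.875 = 102.8 kips; take 85.1 kips (yield).
Tension yield (gross): A_g = 3.25×0.5 = 1.625 in². φR_n = 0.90 × 36 × 1.625 = 52.7 kips.
Governing: min(65.8, 85.1, 52.7) = 52.7 kips → gross-section yield.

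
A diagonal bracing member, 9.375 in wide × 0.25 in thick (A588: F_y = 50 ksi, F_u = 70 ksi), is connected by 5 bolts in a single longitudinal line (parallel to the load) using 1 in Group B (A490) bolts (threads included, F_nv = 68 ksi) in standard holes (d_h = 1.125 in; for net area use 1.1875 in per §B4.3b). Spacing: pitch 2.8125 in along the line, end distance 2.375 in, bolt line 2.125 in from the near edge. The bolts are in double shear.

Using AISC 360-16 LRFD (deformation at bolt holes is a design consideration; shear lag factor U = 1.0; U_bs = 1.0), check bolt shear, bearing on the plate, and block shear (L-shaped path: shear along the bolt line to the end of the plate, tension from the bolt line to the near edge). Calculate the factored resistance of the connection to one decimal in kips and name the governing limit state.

Bolt shear: A_b = π(1)²/4 = 0.7854 in². φR_n = 0.75 × 68 × 0.7854 × 5 × 2 = 400.6 kips.
Bearing (0.25 in plate, F_u = 70 ksi): end bolts L_c = 2.375 − 1.125/2 = 1.8125, R_n = min(1.2×1.8125×0.25×70, 2.4×1×0.25×70) = 38.063 kips/bolt; interior L_c = 2.8125 − 1.125 = 1.6875, R_n = 35.438 kips/bolt. φR_n = 0.75 × (1×38.063 + 4×35.438) = 134.9 kips.
Block shear: shear path 1×[2.375+4×2.8125] = 1×13.625 in, A_gv = 3.4063, A_nv = 1×(13.625 − 4.5×1.1875)×0.25 = 2.0703 in²; tension to near edge: (2.125 − 0.5×1.1875)×0.25 = 0.38281 in². R_n = min(0.6×70×2.0703, 0.6×50×3.4063) + 1.0×70×0.38281 = min(86.953, 102.19) + 26.797 = 113.75 kips. φR_n = 0.75 × 113.75 = 85.3 kips.
Governing: min(400.6, 134.9, 85.3) = 85.3 kips → block shear.

85.3 kips (block shear governs)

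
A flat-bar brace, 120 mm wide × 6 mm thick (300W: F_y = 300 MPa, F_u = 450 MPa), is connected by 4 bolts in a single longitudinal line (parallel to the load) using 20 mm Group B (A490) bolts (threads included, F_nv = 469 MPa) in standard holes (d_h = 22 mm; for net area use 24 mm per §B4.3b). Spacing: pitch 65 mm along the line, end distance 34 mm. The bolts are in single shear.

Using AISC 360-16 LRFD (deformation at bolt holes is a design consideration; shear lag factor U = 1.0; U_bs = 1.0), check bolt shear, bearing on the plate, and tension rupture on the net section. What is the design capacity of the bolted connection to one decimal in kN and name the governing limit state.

Bolt shear: A_b = π(20)²/4 = 314.16 mm². φR_n = 0.75 × 469 × 314.16 × 4 × 1 = 442.0 kN.
Bearing (6 mm plate, F_u = 450 MPa): end bolts L_c = 34 − 22/2 = 23, R_n = min(1.2×23×6×450, 2.4×20×6×450) = 74.52 kN/bolt; interior L_c = 65 − 22 = 43, R_n = 129.6 kN/bolt. φR_n = 0.75 × (1×74.52 + 3×129.6) = 347.5 kN.
Tension rupture (net): A_n = (120 − 1×24)×6 = 576 mm² (U = 1.0, A_e = A_n). φR_n = 0.75 × 450 × 576 = 194.4 kN.
Governing: min(442.0, 347.5, 194.4) = 194.4 kN → net-section rupture.

194.4 kN (net-section rupture governs)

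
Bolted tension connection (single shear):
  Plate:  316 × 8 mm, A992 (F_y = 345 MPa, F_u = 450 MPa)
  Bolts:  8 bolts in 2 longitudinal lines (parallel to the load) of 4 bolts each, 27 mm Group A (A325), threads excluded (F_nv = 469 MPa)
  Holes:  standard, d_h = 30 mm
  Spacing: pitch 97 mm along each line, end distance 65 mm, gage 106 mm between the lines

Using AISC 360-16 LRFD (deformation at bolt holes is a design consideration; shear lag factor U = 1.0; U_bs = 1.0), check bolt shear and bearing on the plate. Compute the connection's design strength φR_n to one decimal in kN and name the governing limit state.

1373.8 kN (bearing governs)

Bolt shear: A_b = π(27)²/4 = 572.56 mm². φR_n = 0.75 × 469 × 572.56 × 8 × 1 = 1611.2 kN.
Bearing (8 mm plate, F_u = 450 MPa): end bolts L_c = 65 − 30/2 = 50, R_n = min(1.2×50×8×450, 2.4×27×8×450) = 216 kN/bolt; interior L_c = 97 − 30 = 67, R_n = 233.28 kN/bolt. φR_n = 0.75 × (2×216 + 6×233.28) = 1373.8 kN.
Governing: min(1611.2, 1373.8) = 1373.8 kN → bearing.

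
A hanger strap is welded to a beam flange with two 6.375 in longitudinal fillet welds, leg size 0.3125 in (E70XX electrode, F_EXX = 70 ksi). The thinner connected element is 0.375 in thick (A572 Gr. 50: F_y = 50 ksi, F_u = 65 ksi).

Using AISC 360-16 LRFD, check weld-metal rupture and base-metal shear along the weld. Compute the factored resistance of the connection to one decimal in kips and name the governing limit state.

Weld metal: throat = 0.707×0.3125 = 0.22094 in, L = 2×6.375 = 12.75 in. φR_n = 0.75 × 0.6 × 70 × 0.22094 × 12.75 = 88.7 kips.
Base metal shear (0.375 in plate): yield φR_n = 1.0×0.6×50×0.375×12.75 = 143.4 kips; rupture φR_n = 0.75×0.6×65×0.375×12.75 = 139.9 kips; take 139.9 kips (rupture).
Governing: min(88.7, 139.9) = 88.7 kips → weld metal.

88.7 kips (weld metal governs)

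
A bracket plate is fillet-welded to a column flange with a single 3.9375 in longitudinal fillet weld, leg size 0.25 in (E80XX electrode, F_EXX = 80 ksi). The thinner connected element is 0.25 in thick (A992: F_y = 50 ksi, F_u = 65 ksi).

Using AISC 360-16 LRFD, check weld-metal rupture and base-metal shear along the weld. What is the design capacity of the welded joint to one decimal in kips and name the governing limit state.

Weld metal: throat = 0.707×0.25 = 0.17675 in, L = 3.9375 in. φR_n = 0.75 × 0.6 × 80 × 0.17675 × 3.9375 = 25.1 kips.
Base metal shear (0.25 in plate): yield φR_n = 1.0×0.6×50×0.25×3.9375 = 29.5 kips; rupture φR_n = 0.75×0.6×65×0.25×3.9375 = 28.8 kips; take 28.8 kips (rupture).
Governing: min(25.1, 28.8) = 25.1 kips → weld metal.

25.1 kips (weld metal governs)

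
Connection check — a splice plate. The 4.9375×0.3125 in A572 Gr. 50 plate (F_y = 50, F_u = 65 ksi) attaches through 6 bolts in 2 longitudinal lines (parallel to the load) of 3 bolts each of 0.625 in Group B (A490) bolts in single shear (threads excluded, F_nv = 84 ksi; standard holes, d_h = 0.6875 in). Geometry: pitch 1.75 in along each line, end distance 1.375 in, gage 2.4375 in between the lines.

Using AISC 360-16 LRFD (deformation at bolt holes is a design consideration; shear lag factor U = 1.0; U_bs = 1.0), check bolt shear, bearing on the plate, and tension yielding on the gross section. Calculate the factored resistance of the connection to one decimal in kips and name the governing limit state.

Bolt shear: A_b = π(0.625)²/4 = 0.3068 in². φR_n = 0.75 × 84 × 0.3068 × 6 × 1 = 116.0 kips.
Bearing (0.3125 in plate, F_u = 65 ksi): end bolts L_c = 1.375 − 0.6875/2 = 1.03125, R_n = min(1.2×1.03125×0.3125×65, 2.4×0.625×0.3125×65) = 25.137 kips/bolt; interior L_c = 1.75 − 0.6875 = 1.0625, R_n = 25.898 kips/bolt. φR_n = 0.75 × (2×25.137 + 4×25.898) = 115.4 kips.
Tension yield (gross): A_g = 4.9375×0.3125 = 1.543 in². φR_n = 0.90 × 50 × 1.543 = 69.4 kips.
Governing: min(116.0, 115.4, 69.4) = 69.4 kips → gross-section yield.

69.4 kips (gross-section yield governs)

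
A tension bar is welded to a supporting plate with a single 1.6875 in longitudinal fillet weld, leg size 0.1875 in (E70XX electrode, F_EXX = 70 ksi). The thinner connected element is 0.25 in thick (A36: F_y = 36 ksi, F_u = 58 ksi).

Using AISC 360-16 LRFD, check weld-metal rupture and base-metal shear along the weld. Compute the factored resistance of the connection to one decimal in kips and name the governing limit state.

Weld metal: throat = 0.707×0.1875 = 0.13256 in, L = 1.6875 in. φR_n = 0.75 × 0.6 × 70 × 0.13256 × 1.6875 = 7.0 kips.
Base metal shear (0.25 in plate): yield φR_n = 1.0×0.6×36×0.25×1.6875 = 9.1 kips; rupture φR_n = 0.75×0.6×58×0.25×1.6875 = 11.0 kips; take 9.1 kips (yield).
Governing: min(7.0, 9.1) = 7.0 kips → weld metal.

7.0 kips (weld metal governs)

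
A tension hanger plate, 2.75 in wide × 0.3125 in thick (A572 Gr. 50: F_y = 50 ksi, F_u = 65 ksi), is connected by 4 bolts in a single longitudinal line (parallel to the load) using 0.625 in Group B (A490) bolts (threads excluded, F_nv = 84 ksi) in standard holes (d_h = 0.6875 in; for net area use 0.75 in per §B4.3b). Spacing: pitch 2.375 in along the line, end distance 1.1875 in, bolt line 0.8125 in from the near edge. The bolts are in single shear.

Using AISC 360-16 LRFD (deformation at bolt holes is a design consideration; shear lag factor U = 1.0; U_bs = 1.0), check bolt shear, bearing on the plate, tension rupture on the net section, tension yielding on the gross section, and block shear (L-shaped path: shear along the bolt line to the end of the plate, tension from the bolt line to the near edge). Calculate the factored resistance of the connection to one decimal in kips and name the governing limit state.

30.5 kips (net-section rupture governs)

Bolt shear: A_b = π(0.625)²/4 = 0.3068 in². φR_n = 0.75 × 84 × 0.3068 × 4 × 1 = 77.3 kips.
Bearing (0.3125 in plate, F_u = 65 ksi): end bolts L_c = 1.1875 − 0.6875/2 = 0.84375, R_n = min(1.2×0.84375×0.3125×65, 2.4×0.625×0.3125×65) = 20.566 kips/bolt; interior L_c = 2.375 − 0.6875 = 1.6875, R_n = 30.469 kips/bolt. φR_n = 0.75 × (1×20.566 + 3×30.469) = 84.0 kips.
Tension rupture (net): A_n = (2.75 − 1×0.75)×0.3125 = 0.625 in² (U = 1.0, A_e = A_n). φR_n = 0.75 × 65 × 0.625 = 30.5 kips.
Tension yield (gross): A_g = 2.75×0.3125 = 0.85938 in². φR_n = 0.90 × 50 × 0.85938 = 38.7 kips.
Block shear: shear path 1×[1.1875+3×2.375] = 1×8.3125 in, A_gv = 2.5977, A_nv = 1×(8.3125 − 3.5×0.75)×0.3125 = 1.7773 in²; tension to near edge: (0.8125 − 0.5×0.75)×0.3125 = 0.13672 in². R_n = min(0.6×65×1.7773, 0.6×50×2.5977) + 1.0×65×0.13672 = min(69.315, 77.931) + 8.8868 = 78.202 kips. φR_n = 0.75 × 78.202 = 58.7 kips.
Governing: min(77.3, 84.0, 30.5, 38.7, 58.7) = 30.5 kips → net-section rupture.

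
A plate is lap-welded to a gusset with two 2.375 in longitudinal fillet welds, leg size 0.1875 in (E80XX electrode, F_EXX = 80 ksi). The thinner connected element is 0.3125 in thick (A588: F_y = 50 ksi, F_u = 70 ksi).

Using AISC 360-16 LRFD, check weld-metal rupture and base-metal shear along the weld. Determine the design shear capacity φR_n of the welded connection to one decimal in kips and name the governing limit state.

22.7 kips (weld metal governs)

Weld metal: throat = 0.707×0.1875 = 0.13256 in, L = 2×2.375 = 4.75 in. φR_n = 0.75 × 0.6 × 80 × 0.13256 × 4.75 = 22.7 kips.
Base metal shear (0.3125 in plate): yield φR_n = 1.0×0.6×50×0.3125×4.75 = 44.5 kips; rupture φR_n = 0.75×0.6×70×0.3125×4.75 = 46.8 kips; take 44.5 kips (yield).
Governing: min(22.7, 44.5) = 22.7 kips → weld metal.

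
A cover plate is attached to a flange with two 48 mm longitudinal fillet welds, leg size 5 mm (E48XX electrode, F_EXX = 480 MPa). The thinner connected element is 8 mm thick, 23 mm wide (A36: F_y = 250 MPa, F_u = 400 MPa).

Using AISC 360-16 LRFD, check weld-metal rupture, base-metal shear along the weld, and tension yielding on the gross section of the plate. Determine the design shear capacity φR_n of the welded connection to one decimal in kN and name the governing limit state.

41.4 kN (gross-section yield governs)

Weld metal: throat = 0.707×5 = 3.535 mm, L = 2×48 = 96 mm. φR_n = 0.75 × 0.6 × 480 × 3.535 × 96 = 73.3 kN.
Base metal shear (8 mm plate): yield φR_n = 1.0×0.6×250×8×96 = 115.2 kN; rupture φR_n = 0.75×0.6×400×8×96 = 138.2 kN; take 115.2 kN (yield).
Tension yield (gross): A_g = 23×8 = 184 mm². φR_n = 0.90 × 250 × 184 = 41.4 kN.
Governing: min(73.3, 115.2, 41.4) = 41.4 kN → gross-section yield.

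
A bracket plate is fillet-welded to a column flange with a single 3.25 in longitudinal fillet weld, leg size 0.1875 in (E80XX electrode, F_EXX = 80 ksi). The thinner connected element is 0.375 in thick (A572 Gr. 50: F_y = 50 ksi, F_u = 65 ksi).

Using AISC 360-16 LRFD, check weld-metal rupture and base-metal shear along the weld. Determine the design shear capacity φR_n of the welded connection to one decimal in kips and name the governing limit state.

Weld metal: throat = 0.707×0.1875 = 0.13256 in, L = 3.25 in. φR_n = 0.75 × 0.6 × 80 × 0.13256 × 3.25 = 15.5 kips.
Base metal shear (0.375 in plate): yield φR_n = 1.0×0.6×50×0.375×3.25 = 36.6 kips; rupture φR_n = 0.75×0.6×65×0.375×3.25 = 35.6 kips; take 35.6 kips (rupture).
Governing: min(15.5, 35.6) = 15.5 kips → weld metal.

15.5 kips (weld metal governs)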